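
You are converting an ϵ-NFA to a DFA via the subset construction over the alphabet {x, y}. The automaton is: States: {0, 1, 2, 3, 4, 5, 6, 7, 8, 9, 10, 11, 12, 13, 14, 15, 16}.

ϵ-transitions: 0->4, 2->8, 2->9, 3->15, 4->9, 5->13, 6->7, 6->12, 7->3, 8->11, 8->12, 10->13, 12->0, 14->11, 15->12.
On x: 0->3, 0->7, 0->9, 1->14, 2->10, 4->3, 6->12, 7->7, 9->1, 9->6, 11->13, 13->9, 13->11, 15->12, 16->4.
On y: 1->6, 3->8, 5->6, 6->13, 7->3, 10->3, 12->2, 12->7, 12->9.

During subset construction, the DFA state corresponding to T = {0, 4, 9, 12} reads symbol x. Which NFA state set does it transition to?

0 on x → {3, 7, 9}.
4 on x → {3}.
9 on x → {1, 6}.
No x-transition from 12.
Union after reading x: {1, 3, 6, 7, 9}.
Now take the ϵ-closure:
From 3 via ϵ: add 15.
From 6 via ϵ: add 12.
From 12 via ϵ: add 0.
From 0 via ϵ: add 4.
No new states can be added; the closed set is {0, 1, 3, 4, 6, 7, 9, 12, 15}.

{0, 1, 3, 4, 6, 7, 9, 12, 15}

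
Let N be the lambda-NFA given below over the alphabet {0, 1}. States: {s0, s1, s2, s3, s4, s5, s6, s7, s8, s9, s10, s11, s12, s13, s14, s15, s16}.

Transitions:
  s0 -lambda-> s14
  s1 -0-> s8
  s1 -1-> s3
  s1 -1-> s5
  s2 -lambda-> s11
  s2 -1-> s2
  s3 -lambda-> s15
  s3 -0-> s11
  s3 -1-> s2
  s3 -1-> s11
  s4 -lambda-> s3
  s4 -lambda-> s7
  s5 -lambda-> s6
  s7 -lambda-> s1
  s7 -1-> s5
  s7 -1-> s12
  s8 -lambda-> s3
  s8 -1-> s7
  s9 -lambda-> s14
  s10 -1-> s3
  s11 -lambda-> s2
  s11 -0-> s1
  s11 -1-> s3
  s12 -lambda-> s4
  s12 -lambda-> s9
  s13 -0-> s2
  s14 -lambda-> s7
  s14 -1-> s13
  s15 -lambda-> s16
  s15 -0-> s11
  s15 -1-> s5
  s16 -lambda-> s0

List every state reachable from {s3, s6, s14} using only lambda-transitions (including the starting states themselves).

{s0, s1, s3, s6, s7, s14, s15, s16}

Start with {s3, s6, s14}.
From s3 via lambda: add s15.
From s14 via lambda: add s7.
From s7 via lambda: add s1.
From s15 via lambda: add s16.
From s16 via lambda: add s0.
No new states can be added; the closed set is {s0, s1, s3, s6, s7, s14, s15, s16}.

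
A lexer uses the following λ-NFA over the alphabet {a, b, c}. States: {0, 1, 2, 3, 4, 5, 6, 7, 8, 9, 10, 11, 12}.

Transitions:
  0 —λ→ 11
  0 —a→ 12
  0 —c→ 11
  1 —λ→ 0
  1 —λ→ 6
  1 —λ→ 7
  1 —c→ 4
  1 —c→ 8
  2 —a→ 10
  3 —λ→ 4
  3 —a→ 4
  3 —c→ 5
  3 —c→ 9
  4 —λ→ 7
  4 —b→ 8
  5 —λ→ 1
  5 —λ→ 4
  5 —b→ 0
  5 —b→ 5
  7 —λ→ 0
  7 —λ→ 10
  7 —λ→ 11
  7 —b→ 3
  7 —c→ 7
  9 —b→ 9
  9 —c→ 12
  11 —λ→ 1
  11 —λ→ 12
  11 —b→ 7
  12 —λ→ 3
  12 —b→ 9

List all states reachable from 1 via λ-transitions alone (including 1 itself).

Start with {1}.
From 1 via λ: add 0, 6, 7.
From 0 via λ: add 11.
From 7 via λ: add 10.
From 11 via λ: add 12.
From 12 via λ: add 3.
From 3 via λ: add 4.
No new states can be added; the closed set is {0, 1, 3, 4, 6, 7, 10, 11, 12}.

{0, 1, 3, 4, 6, 7, 10, 11, 12}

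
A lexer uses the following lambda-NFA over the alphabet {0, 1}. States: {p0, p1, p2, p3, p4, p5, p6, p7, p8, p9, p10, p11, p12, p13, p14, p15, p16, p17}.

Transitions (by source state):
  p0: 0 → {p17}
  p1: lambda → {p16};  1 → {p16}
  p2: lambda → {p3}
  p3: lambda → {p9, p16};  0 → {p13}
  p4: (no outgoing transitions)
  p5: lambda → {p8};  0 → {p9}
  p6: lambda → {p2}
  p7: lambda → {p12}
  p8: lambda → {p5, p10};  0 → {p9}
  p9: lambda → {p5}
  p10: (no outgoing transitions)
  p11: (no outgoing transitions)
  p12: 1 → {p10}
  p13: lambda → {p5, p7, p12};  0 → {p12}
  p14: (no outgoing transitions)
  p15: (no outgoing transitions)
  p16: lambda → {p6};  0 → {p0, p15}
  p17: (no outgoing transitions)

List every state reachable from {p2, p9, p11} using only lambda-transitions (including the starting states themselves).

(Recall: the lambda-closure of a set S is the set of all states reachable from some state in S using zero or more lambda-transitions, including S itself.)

{p2, p3, p5, p6, p8, p9, p10, p11, p16}

Start with {p2, p9, p11}.
From p2 via lambda: add p3.
From p9 via lambda: add p5.
From p3 via lambda: add p16.
From p5 via lambda: add p8.
From p8 via lambda: add p10.
From p16 via lambda: add p6.
No new states can be added; the closed set is {p2, p3, p5, p6, p8, p9, p10, p11, p16}.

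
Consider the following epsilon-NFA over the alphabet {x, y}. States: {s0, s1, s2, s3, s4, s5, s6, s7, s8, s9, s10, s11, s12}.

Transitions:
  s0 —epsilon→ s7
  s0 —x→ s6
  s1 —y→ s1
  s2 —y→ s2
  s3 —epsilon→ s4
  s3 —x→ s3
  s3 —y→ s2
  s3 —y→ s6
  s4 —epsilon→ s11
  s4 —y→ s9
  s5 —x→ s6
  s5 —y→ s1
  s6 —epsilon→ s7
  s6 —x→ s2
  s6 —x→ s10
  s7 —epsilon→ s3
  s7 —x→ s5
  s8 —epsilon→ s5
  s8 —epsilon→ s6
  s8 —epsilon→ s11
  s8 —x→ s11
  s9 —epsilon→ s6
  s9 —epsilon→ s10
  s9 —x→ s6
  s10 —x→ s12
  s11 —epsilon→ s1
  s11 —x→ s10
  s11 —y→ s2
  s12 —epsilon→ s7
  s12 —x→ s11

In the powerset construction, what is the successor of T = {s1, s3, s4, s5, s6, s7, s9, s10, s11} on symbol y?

s1 on y → {s1}.
s3 on y → {s2, s6}.
s4 on y → {s9}.
s5 on y → {s1}.
s11 on y → {s2}.
No y-transition from s6, s7, s9, s10.
Union after reading y: {s1, s2, s6, s9}.
Now take the epsilon-closure:
From s6 via epsilon: add s7.
From s9 via epsilon: add s10.
From s7 via epsilon: add s3.
From s3 via epsilon: add s4.
From s4 via epsilon: add s11.
No new states can be added; the closed set is {s1, s2, s3, s4, s6, s7, s9, s10, s11}.

{s1, s2, s3, s4, s6, s7, s9, s10, s11}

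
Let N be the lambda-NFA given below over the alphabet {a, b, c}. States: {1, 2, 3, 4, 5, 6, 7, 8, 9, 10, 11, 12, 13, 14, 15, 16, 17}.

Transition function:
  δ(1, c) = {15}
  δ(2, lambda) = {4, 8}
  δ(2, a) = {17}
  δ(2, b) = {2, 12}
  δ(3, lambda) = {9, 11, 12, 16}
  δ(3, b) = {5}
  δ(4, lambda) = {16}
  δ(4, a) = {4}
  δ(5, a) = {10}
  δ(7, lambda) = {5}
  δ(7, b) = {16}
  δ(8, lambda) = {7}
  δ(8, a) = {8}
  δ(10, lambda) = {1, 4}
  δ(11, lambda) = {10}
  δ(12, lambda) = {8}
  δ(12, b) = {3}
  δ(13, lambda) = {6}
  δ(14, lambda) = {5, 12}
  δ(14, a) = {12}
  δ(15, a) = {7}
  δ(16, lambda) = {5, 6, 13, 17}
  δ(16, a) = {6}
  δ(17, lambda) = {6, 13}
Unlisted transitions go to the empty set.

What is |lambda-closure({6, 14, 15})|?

7

Start with {6, 14, 15}.
From 14 via lambda: add 5, 12.
From 12 via lambda: add 8.
From 8 via lambda: add 7.
lambda-closure = {5, 6, 7, 8, 12, 14, 15}, which has 7 states.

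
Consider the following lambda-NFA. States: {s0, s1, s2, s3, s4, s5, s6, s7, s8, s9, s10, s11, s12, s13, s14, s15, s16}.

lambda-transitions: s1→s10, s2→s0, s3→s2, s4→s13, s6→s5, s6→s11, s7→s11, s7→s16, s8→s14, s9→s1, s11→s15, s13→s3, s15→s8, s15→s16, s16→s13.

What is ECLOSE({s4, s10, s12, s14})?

Start with {s4, s10, s12, s14}.
From s4 via lambda: add s13.
From s13 via lambda: add s3.
From s3 via lambda: add s2.
From s2 via lambda: add s0.
No new states can be added; the closed set is {s0, s2, s3, s4, s10, s12, s13, s14}.

{s0, s2, s3, s4, s10, s12, s13, s14}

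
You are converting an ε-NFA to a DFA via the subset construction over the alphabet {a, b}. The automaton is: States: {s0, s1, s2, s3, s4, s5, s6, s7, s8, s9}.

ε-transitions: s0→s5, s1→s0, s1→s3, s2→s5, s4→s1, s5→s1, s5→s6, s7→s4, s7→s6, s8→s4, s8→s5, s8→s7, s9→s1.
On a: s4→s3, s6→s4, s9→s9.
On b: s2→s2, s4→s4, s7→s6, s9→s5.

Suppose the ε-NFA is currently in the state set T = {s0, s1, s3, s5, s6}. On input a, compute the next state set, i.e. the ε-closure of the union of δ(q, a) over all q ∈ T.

s6 on a → {s4}.
No a-transition from s0, s1, s3, s5.
Union after reading a: {s4}.
Now take the ε-closure:
From s4 via ε: add s1.
From s1 via ε: add s0, s3.
From s0 via ε: add s5.
From s5 via ε: add s6.
No new states can be added; the closed set is {s0, s1, s3, s4, s5, s6}.

{s0, s1, s3, s4, s5, s6}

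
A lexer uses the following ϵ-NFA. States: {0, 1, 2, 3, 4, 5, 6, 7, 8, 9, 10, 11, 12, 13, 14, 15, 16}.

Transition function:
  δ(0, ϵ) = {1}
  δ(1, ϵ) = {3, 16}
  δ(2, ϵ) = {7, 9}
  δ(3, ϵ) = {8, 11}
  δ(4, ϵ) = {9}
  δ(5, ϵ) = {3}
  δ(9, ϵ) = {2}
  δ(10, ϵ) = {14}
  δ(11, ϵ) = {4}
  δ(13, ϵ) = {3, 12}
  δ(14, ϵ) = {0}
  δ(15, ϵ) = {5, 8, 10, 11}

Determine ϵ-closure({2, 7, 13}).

Start with {2, 7, 13}.
From 2 via ϵ: add 9.
From 13 via ϵ: add 3, 12.
From 3 via ϵ: add 8, 11.
From 11 via ϵ: add 4.
No new states can be added; the closed set is {2, 3, 4, 7, 8, 9, 11, 12, 13}.

{2, 3, 4, 7, 8, 9, 11, 12, 13}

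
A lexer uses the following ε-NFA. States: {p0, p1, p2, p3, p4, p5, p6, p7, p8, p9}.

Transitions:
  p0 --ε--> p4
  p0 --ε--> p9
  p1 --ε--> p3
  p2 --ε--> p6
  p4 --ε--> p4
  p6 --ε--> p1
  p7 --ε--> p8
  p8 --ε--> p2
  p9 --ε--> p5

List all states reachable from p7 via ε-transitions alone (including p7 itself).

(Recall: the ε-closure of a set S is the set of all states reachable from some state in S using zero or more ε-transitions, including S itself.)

{p1, p2, p3, p6, p7, p8}

Start with {p7}.
From p7 via ε: add p8.
From p8 via ε: add p2.
From p2 via ε: add p6.
From p6 via ε: add p1.
From p1 via ε: add p3.
No new states can be added; the closed set is {p1, p2, p3, p6, p7, p8}.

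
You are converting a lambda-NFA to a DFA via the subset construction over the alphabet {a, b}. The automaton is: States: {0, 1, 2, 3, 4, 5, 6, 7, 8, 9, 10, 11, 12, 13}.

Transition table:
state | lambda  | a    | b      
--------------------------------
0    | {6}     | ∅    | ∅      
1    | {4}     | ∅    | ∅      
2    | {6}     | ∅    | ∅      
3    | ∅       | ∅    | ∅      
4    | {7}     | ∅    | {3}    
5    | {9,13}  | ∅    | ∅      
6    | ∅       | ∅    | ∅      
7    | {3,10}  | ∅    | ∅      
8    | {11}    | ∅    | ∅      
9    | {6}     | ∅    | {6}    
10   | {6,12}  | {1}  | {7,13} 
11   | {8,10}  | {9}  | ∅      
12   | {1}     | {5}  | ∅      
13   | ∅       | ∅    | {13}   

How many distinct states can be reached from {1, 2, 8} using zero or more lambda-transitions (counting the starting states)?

10

Start with {1, 2, 8}.
From 1 via lambda: add 4.
From 2 via lambda: add 6.
From 8 via lambda: add 11.
From 4 via lambda: add 7.
From 11 via lambda: add 10.
From 7 via lambda: add 3.
From 10 via lambda: add 12.
lambda-closure = {1, 2, 3, 4, 6, 7, 8, 10, 11, 12}, which has 10 states.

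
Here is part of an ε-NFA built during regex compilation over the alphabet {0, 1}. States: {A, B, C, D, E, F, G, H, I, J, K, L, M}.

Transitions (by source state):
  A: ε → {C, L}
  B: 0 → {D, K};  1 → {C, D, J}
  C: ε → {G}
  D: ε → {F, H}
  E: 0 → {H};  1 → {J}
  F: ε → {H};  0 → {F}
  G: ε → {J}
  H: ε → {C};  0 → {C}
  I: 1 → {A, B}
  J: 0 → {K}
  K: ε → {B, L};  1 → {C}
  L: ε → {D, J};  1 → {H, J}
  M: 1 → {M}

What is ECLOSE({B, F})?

Start with {B, F}.
From F via ε: add H.
From H via ε: add C.
From C via ε: add G.
From G via ε: add J.
No new states can be added; the closed set is {B, C, F, G, H, J}.

{B, C, F, G, H, J}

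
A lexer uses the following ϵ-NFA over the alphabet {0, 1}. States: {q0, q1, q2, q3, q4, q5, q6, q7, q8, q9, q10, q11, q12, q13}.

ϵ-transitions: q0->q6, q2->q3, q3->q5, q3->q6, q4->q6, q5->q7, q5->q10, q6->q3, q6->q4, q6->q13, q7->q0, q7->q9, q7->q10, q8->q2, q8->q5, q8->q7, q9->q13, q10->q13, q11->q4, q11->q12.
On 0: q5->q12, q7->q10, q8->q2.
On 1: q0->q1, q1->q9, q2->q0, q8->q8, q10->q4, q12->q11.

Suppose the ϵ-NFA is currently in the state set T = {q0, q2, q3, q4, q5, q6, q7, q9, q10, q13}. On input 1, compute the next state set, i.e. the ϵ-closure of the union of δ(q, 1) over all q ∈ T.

q0 on 1 → {q1}.
q2 on 1 → {q0}.
q10 on 1 → {q4}.
No 1-transition from q3, q4, q5, q6, q7, q9, q13.
Union after reading 1: {q0, q1, q4}.
Now take the ϵ-closure:
From q0 via ϵ: add q6.
From q6 via ϵ: add q3, q13.
From q3 via ϵ: add q5.
From q5 via ϵ: add q7, q10.
From q7 via ϵ: add q9.
No new states can be added; the closed set is {q0, q1, q3, q4, q5, q6, q7, q9, q10, q13}.

{q0, q1, q3, q4, q5, q6, q7, q9, q10, q13}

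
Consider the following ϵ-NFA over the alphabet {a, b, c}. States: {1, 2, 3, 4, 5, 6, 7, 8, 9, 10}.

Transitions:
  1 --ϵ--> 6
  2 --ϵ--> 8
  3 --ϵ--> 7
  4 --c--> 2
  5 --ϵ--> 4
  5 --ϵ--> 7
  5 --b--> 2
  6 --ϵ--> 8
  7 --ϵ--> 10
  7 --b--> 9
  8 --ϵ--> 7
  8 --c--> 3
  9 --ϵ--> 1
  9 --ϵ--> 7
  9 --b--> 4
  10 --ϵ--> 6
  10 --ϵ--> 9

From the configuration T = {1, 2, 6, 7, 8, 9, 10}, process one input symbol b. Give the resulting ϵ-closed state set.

{1, 4, 6, 7, 8, 9, 10}

7 on b → {9}.
9 on b → {4}.
No b-transition from 1, 2, 6, 8, 10.
Union after reading b: {4, 9}.
Now take the ϵ-closure:
From 9 via ϵ: add 1, 7.
From 1 via ϵ: add 6.
From 7 via ϵ: add 10.
From 6 via ϵ: add 8.
No new states can be added; the closed set is {1, 4, 6, 7, 8, 9, 10}.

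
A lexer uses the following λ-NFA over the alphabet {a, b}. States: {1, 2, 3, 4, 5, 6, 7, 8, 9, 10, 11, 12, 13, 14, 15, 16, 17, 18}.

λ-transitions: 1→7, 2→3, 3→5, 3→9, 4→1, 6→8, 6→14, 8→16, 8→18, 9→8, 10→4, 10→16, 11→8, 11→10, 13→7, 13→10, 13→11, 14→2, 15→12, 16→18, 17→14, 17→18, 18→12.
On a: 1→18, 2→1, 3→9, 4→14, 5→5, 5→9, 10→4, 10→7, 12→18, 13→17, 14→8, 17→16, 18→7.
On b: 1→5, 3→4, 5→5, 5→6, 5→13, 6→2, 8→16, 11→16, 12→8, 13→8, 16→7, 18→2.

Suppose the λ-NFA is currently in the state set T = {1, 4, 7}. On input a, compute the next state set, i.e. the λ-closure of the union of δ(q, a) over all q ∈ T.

{2, 3, 5, 8, 9, 12, 14, 16, 18}

1 on a → {18}.
4 on a → {14}.
No a-transition from 7.
Union after reading a: {14, 18}.
Now take the λ-closure:
From 14 via λ: add 2.
From 18 via λ: add 12.
From 2 via λ: add 3.
From 3 via λ: add 5, 9.
From 9 via λ: add 8.
From 8 via λ: add 16.
No new states can be added; the closed set is {2, 3, 5, 8, 9, 12, 14, 16, 18}.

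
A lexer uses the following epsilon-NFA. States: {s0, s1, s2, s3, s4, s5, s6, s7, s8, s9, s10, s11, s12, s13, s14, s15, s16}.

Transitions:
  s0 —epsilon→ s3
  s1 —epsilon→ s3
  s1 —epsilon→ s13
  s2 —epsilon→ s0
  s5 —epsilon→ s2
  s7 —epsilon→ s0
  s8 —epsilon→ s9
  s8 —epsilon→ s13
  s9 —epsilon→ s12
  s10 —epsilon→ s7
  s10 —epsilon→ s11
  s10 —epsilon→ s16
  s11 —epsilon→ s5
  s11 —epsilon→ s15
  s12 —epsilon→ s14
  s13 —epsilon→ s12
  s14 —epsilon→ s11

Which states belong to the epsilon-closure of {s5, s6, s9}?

{s0, s2, s3, s5, s6, s9, s11, s12, s14, s15}

Start with {s5, s6, s9}.
From s5 via epsilon: add s2.
From s9 via epsilon: add s12.
From s2 via epsilon: add s0.
From s12 via epsilon: add s14.
From s0 via epsilon: add s3.
From s14 via epsilon: add s11.
From s11 via epsilon: add s15.
No new states can be added; the closed set is {s0, s2, s3, s5, s6, s9, s11, s12, s14, s15}.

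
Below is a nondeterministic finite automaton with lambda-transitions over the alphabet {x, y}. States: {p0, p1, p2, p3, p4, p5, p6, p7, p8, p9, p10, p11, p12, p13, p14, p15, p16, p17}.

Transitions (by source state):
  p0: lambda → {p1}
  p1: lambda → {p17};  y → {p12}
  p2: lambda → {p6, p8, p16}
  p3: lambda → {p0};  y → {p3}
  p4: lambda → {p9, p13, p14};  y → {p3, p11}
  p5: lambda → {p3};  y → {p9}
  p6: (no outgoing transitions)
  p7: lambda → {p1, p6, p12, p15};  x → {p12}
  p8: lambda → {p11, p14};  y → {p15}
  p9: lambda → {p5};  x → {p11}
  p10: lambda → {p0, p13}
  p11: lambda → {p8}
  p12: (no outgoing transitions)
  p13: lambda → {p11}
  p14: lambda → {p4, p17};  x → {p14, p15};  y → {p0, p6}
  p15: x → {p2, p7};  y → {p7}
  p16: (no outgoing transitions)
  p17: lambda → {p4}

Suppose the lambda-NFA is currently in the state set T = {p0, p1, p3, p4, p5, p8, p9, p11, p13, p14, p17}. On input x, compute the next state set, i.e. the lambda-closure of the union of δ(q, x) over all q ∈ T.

p9 on x → {p11}.
p14 on x → {p14, p15}.
No x-transition from p0, p1, p3, p4, p5, p8, p11, p13, p17.
Union after reading x: {p11, p14, p15}.
Now take the lambda-closure:
From p11 via lambda: add p8.
From p14 via lambda: add p4, p17.
From p4 via lambda: add p9, p13.
From p9 via lambda: add p5.
From p5 via lambda: add p3.
From p3 via lambda: add p0.
From p0 via lambda: add p1.
No new states can be added; the closed set is {p0, p1, p3, p4, p5, p8, p9, p11, p13, p14, p15, p17}.

{p0, p1, p3, p4, p5, p8, p9, p11, p13, p14, p15, p17}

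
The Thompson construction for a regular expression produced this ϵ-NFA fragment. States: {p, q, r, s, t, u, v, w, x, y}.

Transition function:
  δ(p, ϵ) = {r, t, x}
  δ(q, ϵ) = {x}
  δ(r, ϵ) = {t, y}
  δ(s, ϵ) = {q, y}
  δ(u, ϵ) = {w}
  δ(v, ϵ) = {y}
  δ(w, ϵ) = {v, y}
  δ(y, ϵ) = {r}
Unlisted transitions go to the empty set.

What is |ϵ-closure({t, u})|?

Start with {t, u}.
From u via ϵ: add w.
From w via ϵ: add v, y.
From y via ϵ: add r.
ϵ-closure = {r, t, u, v, w, y}, which has 6 states.

6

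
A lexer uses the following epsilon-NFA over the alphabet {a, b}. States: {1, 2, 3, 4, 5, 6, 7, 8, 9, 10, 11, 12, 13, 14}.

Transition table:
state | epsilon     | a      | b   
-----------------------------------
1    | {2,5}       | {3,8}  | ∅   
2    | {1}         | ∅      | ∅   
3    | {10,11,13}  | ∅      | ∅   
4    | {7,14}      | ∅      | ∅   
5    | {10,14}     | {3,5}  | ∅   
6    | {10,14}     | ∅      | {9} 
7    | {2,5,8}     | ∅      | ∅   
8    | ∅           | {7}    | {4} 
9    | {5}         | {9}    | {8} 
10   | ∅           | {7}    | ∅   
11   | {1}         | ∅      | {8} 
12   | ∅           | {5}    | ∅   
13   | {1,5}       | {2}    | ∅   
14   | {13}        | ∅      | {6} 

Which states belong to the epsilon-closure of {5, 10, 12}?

Start with {5, 10, 12}.
From 5 via epsilon: add 14.
From 14 via epsilon: add 13.
From 13 via epsilon: add 1.
From 1 via epsilon: add 2.
No new states can be added; the closed set is {1, 2, 5, 10, 12, 13, 14}.

{1, 2, 5, 10, 12, 13, 14}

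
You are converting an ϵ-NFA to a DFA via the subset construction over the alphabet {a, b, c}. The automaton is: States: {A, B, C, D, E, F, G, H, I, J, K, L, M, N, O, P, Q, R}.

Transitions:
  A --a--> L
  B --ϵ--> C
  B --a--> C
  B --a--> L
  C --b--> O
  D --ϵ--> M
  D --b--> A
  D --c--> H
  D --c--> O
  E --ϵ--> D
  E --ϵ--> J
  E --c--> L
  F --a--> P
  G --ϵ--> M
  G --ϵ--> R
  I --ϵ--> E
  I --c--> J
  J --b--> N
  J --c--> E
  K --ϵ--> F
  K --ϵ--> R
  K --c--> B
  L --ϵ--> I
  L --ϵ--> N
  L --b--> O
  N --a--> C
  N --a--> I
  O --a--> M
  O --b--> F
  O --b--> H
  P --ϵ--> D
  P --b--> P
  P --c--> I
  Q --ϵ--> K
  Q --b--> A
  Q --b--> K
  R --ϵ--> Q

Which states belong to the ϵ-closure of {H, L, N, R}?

Start with {H, L, N, R}.
From L via ϵ: add I.
From R via ϵ: add Q.
From I via ϵ: add E.
From Q via ϵ: add K.
From E via ϵ: add D, J.
From K via ϵ: add F.
From D via ϵ: add M.
No new states can be added; the closed set is {D, E, F, H, I, J, K, L, M, N, Q, R}.

{D, E, F, H, I, J, K, L, M, N, Q, R}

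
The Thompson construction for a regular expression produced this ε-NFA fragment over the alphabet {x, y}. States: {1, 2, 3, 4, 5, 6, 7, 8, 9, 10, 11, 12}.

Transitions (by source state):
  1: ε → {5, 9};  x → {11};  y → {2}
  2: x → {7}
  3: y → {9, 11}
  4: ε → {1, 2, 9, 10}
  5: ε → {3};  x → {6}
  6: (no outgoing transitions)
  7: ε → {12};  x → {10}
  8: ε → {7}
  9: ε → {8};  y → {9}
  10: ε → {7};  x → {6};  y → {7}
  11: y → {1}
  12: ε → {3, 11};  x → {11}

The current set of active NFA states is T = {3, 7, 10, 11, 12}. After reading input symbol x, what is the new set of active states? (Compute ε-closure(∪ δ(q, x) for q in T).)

{3, 6, 7, 10, 11, 12}

7 on x → {10}.
10 on x → {6}.
12 on x → {11}.
No x-transition from 3, 11.
Union after reading x: {6, 10, 11}.
Now take the ε-closure:
From 10 via ε: add 7.
From 7 via ε: add 12.
From 12 via ε: add 3.
No new states can be added; the closed set is {3, 6, 7, 10, 11, 12}.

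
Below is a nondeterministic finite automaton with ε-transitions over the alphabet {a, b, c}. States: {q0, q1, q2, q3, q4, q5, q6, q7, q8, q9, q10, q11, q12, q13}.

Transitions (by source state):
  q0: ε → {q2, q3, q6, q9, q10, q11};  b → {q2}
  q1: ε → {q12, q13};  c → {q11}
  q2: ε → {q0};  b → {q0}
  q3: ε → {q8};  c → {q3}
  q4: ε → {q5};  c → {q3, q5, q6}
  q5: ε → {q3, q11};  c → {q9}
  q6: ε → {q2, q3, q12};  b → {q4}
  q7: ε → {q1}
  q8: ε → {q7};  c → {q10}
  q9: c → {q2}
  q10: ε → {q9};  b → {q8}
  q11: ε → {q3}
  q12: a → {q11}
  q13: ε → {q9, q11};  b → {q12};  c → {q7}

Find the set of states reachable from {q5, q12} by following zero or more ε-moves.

{q1, q3, q5, q7, q8, q9, q11, q12, q13}

Start with {q5, q12}.
From q5 via ε: add q3, q11.
From q3 via ε: add q8.
From q8 via ε: add q7.
From q7 via ε: add q1.
From q1 via ε: add q13.
From q13 via ε: add q9.
No new states can be added; the closed set is {q1, q3, q5, q7, q8, q9, q11, q12, q13}.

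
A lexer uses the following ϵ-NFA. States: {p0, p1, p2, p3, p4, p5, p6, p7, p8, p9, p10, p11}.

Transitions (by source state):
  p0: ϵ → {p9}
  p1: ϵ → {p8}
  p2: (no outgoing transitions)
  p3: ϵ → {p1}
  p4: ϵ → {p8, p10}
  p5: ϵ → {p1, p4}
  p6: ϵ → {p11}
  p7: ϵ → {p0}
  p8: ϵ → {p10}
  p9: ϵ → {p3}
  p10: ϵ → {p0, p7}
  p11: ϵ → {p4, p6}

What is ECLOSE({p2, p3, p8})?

{p0, p1, p2, p3, p7, p8, p9, p10}

Start with {p2, p3, p8}.
From p3 via ϵ: add p1.
From p8 via ϵ: add p10.
From p10 via ϵ: add p0, p7.
From p0 via ϵ: add p9.
No new states can be added; the closed set is {p0, p1, p2, p3, p7, p8, p9, p10}.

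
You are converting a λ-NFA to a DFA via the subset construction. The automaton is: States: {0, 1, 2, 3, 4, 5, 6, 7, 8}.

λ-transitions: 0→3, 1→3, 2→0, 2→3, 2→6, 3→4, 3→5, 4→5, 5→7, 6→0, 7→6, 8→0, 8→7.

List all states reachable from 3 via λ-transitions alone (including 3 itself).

{0, 3, 4, 5, 6, 7}

Start with {3}.
From 3 via λ: add 4, 5.
From 5 via λ: add 7.
From 7 via λ: add 6.
From 6 via λ: add 0.
No new states can be added; the closed set is {0, 3, 4, 5, 6, 7}.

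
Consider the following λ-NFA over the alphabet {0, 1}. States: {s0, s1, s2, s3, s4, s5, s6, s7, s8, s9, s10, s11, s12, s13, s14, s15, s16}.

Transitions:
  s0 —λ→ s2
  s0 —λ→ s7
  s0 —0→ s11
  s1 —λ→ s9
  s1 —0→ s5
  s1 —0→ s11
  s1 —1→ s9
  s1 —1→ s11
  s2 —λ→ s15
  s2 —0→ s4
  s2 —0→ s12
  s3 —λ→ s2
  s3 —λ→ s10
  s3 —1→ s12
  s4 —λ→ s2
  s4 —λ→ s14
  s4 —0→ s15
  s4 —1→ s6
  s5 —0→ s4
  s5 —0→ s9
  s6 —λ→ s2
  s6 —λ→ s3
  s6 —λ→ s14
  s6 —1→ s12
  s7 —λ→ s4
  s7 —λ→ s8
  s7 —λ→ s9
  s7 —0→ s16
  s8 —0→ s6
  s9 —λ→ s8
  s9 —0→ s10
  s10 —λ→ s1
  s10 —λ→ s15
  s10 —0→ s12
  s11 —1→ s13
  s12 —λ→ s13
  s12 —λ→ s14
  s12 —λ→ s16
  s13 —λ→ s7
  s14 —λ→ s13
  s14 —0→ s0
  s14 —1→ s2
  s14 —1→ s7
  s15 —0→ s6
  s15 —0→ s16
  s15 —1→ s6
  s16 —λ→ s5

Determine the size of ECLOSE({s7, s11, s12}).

Start with {s7, s11, s12}.
From s7 via λ: add s4, s8, s9.
From s12 via λ: add s13, s14, s16.
From s4 via λ: add s2.
From s16 via λ: add s5.
From s2 via λ: add s15.
λ-closure = {s2, s4, s5, s7, s8, s9, s11, s12, s13, s14, s15, s16}, which has 12 states.

12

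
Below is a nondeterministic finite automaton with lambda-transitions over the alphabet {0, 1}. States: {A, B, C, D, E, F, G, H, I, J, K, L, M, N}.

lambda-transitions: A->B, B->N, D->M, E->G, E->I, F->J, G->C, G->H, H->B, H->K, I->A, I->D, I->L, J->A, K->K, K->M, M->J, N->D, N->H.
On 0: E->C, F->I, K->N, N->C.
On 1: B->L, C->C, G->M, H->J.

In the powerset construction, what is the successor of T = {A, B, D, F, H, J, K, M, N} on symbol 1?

B on 1 → {L}.
H on 1 → {J}.
No 1-transition from A, D, F, J, K, M, N.
Union after reading 1: {J, L}.
Now take the lambda-closure:
From J via lambda: add A.
From A via lambda: add B.
From B via lambda: add N.
From N via lambda: add D, H.
From D via lambda: add M.
From H via lambda: add K.
No new states can be added; the closed set is {A, B, D, H, J, K, L, M, N}.

{A, B, D, H, J, K, L, M, N}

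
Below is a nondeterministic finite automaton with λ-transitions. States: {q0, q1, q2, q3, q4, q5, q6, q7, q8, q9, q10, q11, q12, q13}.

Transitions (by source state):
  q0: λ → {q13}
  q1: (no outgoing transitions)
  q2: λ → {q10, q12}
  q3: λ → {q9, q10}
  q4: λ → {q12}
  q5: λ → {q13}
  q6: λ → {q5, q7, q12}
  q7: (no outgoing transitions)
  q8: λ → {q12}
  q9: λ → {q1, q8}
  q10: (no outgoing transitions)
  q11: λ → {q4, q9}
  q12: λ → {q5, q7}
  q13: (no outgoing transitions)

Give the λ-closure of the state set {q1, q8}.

Start with {q1, q8}.
From q8 via λ: add q12.
From q12 via λ: add q5, q7.
From q5 via λ: add q13.
No new states can be added; the closed set is {q1, q5, q7, q8, q12, q13}.

{q1, q5, q7, q8, q12, q13}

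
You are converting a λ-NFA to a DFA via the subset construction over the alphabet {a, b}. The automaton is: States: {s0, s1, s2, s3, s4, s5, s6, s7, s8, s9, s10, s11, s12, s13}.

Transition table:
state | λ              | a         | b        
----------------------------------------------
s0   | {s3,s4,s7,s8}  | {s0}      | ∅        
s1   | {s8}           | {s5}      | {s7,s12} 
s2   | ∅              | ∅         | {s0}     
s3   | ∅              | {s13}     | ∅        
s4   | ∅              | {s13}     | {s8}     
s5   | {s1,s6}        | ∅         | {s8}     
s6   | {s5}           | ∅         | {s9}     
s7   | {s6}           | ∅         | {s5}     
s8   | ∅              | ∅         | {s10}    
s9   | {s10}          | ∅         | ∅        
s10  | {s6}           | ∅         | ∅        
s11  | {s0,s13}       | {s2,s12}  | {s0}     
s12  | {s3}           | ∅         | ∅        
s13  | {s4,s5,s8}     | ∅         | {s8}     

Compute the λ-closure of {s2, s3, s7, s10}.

Start with {s2, s3, s7, s10}.
From s7 via λ: add s6.
From s6 via λ: add s5.
From s5 via λ: add s1.
From s1 via λ: add s8.
No new states can be added; the closed set is {s1, s2, s3, s5, s6, s7, s8, s10}.

{s1, s2, s3, s5, s6, s7, s8, s10}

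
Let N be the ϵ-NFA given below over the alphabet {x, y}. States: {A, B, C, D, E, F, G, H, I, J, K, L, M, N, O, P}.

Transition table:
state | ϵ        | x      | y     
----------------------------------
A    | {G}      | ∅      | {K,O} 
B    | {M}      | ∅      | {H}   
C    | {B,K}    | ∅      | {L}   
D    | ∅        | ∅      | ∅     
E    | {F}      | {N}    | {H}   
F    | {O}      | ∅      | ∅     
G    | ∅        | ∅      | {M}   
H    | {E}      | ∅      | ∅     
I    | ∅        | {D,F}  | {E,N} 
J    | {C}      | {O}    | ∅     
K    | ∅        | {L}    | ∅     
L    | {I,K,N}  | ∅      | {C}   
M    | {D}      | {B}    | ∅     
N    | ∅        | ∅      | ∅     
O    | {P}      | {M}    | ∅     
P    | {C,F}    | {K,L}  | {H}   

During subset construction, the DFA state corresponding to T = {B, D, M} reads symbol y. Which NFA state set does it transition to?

{B, C, D, E, F, H, K, M, O, P}

B on y → {H}.
No y-transition from D, M.
Union after reading y: {H}.
Now take the ϵ-closure:
From H via ϵ: add E.
From E via ϵ: add F.
From F via ϵ: add O.
From O via ϵ: add P.
From P via ϵ: add C.
From C via ϵ: add B, K.
From B via ϵ: add M.
From M via ϵ: add D.
No new states can be added; the closed set is {B, C, D, E, F, H, K, M, O, P}.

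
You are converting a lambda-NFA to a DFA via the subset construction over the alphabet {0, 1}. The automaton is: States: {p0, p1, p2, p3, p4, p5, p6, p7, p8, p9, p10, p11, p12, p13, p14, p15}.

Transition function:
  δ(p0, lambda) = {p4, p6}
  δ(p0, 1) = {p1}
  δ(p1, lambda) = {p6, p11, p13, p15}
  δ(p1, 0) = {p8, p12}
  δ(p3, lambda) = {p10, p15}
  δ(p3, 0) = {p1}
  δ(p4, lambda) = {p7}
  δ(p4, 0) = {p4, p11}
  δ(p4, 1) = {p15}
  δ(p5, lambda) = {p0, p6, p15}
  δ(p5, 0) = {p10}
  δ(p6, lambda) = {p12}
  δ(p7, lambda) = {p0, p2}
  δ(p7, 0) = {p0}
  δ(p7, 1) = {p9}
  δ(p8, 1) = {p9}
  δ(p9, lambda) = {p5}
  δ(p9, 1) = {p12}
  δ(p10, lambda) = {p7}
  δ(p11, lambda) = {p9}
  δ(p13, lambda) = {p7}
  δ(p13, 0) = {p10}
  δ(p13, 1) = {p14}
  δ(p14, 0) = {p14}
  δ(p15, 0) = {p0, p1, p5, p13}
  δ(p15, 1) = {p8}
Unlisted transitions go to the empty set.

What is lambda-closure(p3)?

{p0, p2, p3, p4, p6, p7, p10, p12, p15}

Start with {p3}.
From p3 via lambda: add p10, p15.
From p10 via lambda: add p7.
From p7 via lambda: add p0, p2.
From p0 via lambda: add p4, p6.
From p6 via lambda: add p12.
No new states can be added; the closed set is {p0, p2, p3, p4, p6, p7, p10, p12, p15}.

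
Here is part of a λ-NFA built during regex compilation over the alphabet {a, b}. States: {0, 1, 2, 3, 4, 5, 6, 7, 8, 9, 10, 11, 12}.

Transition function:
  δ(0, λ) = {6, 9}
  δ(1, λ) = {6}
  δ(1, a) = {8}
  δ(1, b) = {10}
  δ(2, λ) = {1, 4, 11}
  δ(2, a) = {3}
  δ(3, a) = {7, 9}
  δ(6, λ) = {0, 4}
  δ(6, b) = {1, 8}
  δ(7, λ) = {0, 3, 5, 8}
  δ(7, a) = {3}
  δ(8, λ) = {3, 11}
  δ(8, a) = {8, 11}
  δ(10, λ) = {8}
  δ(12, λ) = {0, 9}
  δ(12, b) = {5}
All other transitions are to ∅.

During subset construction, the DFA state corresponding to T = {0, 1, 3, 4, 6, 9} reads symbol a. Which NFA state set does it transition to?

{0, 3, 4, 5, 6, 7, 8, 9, 11}

1 on a → {8}.
3 on a → {7, 9}.
No a-transition from 0, 4, 6, 9.
Union after reading a: {7, 8, 9}.
Now take the λ-closure:
From 7 via λ: add 0, 3, 5.
From 8 via λ: add 11.
From 0 via λ: add 6.
From 6 via λ: add 4.
No new states can be added; the closed set is {0, 3, 4, 5, 6, 7, 8, 9, 11}.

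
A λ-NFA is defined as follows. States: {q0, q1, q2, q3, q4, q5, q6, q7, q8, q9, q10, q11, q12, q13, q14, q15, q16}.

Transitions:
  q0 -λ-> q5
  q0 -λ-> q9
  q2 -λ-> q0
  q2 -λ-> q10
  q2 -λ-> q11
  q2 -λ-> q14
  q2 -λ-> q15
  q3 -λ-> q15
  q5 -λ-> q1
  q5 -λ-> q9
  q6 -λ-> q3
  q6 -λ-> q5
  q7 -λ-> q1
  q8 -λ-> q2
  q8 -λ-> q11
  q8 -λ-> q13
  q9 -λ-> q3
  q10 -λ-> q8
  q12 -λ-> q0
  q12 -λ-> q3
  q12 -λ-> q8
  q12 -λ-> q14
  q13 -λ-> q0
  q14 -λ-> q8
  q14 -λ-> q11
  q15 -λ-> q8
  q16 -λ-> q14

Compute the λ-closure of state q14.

{q0, q1, q2, q3, q5, q8, q9, q10, q11, q13, q14, q15}

Start with {q14}.
From q14 via λ: add q8, q11.
From q8 via λ: add q2, q13.
From q2 via λ: add q0, q10, q15.
From q0 via λ: add q5, q9.
From q5 via λ: add q1.
From q9 via λ: add q3.
No new states can be added; the closed set is {q0, q1, q2, q3, q5, q8, q9, q10, q11, q13, q14, q15}.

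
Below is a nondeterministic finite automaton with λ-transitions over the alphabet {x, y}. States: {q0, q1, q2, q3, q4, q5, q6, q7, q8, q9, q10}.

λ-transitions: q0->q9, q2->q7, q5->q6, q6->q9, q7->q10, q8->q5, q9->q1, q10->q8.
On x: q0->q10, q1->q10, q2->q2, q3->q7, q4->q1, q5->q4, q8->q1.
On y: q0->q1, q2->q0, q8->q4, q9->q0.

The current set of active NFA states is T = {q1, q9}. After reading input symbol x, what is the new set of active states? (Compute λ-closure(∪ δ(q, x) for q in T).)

{q1, q5, q6, q8, q9, q10}

q1 on x → {q10}.
No x-transition from q9.
Union after reading x: {q10}.
Now take the λ-closure:
From q10 via λ: add q8.
From q8 via λ: add q5.
From q5 via λ: add q6.
From q6 via λ: add q9.
From q9 via λ: add q1.
No new states can be added; the closed set is {q1, q5, q6, q8, q9, q10}.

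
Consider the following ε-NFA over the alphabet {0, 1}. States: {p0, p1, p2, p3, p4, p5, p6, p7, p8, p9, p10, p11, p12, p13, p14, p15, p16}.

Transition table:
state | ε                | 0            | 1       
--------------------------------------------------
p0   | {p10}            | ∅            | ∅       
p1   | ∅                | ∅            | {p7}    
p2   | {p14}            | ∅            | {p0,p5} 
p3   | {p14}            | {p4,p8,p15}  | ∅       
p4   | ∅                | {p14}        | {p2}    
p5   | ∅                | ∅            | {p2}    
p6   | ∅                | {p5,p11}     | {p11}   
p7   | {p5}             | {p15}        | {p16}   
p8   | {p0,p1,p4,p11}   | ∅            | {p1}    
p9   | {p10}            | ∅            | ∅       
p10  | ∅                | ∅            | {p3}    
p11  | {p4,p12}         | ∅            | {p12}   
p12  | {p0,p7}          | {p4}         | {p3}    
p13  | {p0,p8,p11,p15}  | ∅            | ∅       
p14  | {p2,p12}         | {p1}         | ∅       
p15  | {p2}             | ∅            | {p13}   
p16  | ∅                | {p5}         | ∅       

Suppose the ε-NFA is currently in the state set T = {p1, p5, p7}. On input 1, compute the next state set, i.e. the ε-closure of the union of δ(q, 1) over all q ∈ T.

{p0, p2, p5, p7, p10, p12, p14, p16}

p1 on 1 → {p7}.
p5 on 1 → {p2}.
p7 on 1 → {p16}.
Union after reading 1: {p2, p7, p16}.
Now take the ε-closure:
From p2 via ε: add p14.
From p7 via ε: add p5.
From p14 via ε: add p12.
From p12 via ε: add p0.
From p0 via ε: add p10.
No new states can be added; the closed set is {p0, p2, p5, p7, p10, p12, p14, p16}.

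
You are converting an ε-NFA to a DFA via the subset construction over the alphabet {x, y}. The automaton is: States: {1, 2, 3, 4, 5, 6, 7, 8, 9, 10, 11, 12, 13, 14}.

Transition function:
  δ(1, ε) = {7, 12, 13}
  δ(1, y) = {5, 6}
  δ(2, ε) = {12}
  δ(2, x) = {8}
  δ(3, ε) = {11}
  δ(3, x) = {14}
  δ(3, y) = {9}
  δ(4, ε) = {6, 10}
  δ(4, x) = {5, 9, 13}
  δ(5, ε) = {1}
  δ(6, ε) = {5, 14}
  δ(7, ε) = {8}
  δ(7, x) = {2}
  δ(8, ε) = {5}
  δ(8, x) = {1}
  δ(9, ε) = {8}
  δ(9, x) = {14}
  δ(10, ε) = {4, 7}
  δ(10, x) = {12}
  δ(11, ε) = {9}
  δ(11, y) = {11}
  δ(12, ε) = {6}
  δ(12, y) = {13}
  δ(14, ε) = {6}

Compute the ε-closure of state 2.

Start with {2}.
From 2 via ε: add 12.
From 12 via ε: add 6.
From 6 via ε: add 5, 14.
From 5 via ε: add 1.
From 1 via ε: add 7, 13.
From 7 via ε: add 8.
No new states can be added; the closed set is {1, 2, 5, 6, 7, 8, 12, 13, 14}.

{1, 2, 5, 6, 7, 8, 12, 13, 14}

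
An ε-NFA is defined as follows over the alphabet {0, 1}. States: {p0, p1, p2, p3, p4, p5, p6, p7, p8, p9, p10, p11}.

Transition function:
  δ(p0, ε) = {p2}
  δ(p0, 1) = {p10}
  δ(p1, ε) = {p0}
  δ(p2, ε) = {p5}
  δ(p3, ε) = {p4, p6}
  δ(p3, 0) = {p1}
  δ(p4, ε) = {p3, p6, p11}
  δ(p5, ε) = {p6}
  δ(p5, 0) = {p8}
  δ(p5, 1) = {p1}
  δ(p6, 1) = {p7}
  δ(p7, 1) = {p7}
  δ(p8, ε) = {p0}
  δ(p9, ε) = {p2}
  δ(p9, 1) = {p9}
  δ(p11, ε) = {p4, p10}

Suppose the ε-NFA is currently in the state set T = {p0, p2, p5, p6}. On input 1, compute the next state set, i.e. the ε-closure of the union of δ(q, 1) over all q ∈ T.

p0 on 1 → {p10}.
p5 on 1 → {p1}.
p6 on 1 → {p7}.
No 1-transition from p2.
Union after reading 1: {p1, p7, p10}.
Now take the ε-closure:
From p1 via ε: add p0.
From p0 via ε: add p2.
From p2 via ε: add p5.
From p5 via ε: add p6.
No new states can be added; the closed set is {p0, p1, p2, p5, p6, p7, p10}.

{p0, p1, p2, p5, p6, p7, p10}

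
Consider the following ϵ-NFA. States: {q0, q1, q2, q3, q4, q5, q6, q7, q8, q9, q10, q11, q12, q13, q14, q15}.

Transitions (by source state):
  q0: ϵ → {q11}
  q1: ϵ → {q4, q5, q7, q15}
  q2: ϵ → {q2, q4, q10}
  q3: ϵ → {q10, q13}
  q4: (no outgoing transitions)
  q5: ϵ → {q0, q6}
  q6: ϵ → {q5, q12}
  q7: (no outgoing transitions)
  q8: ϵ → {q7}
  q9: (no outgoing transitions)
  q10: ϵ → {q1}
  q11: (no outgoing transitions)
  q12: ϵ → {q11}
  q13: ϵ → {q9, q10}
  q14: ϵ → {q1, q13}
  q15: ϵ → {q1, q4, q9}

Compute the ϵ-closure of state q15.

{q0, q1, q4, q5, q6, q7, q9, q11, q12, q15}

Start with {q15}.
From q15 via ϵ: add q1, q4, q9.
From q1 via ϵ: add q5, q7.
From q5 via ϵ: add q0, q6.
From q0 via ϵ: add q11.
From q6 via ϵ: add q12.
No new states can be added; the closed set is {q0, q1, q4, q5, q6, q7, q9, q11, q12, q15}.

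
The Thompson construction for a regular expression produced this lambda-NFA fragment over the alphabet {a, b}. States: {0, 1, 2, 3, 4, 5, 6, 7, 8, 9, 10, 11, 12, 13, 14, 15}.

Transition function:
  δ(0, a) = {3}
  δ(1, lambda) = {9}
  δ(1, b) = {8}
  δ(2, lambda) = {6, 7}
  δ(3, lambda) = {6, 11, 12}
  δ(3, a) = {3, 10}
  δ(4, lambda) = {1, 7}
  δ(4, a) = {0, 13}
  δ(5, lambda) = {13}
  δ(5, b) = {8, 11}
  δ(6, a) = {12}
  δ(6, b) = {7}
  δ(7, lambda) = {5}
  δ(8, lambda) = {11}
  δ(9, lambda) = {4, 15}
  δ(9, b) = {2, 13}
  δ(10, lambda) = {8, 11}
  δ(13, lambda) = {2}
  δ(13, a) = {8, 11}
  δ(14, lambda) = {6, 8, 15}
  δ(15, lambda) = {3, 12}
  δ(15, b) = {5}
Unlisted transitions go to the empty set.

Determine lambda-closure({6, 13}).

Start with {6, 13}.
From 13 via lambda: add 2.
From 2 via lambda: add 7.
From 7 via lambda: add 5.
No new states can be added; the closed set is {2, 5, 6, 7, 13}.

{2, 5, 6, 7, 13}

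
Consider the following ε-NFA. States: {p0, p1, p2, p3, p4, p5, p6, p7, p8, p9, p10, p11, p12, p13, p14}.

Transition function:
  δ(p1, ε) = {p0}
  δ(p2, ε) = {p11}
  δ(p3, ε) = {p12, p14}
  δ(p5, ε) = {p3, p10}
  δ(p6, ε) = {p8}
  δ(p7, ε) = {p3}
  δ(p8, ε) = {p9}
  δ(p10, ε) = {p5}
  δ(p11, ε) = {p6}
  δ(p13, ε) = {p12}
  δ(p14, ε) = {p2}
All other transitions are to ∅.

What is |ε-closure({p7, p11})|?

Start with {p7, p11}.
From p7 via ε: add p3.
From p11 via ε: add p6.
From p3 via ε: add p12, p14.
From p6 via ε: add p8.
From p8 via ε: add p9.
From p14 via ε: add p2.
ε-closure = {p2, p3, p6, p7, p8, p9, p11, p12, p14}, which has 9 states.

9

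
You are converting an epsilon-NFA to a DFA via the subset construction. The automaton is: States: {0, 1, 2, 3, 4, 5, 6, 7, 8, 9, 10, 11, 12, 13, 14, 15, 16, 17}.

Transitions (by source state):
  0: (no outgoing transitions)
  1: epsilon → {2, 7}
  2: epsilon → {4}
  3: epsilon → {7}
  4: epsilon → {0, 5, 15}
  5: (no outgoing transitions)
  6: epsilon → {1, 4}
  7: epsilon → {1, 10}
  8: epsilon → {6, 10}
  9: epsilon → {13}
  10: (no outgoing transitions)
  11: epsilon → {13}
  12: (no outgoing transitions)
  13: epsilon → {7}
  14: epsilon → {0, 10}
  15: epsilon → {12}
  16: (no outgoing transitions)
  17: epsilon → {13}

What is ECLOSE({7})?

{0, 1, 2, 4, 5, 7, 10, 12, 15}

Start with {7}.
From 7 via epsilon: add 1, 10.
From 1 via epsilon: add 2.
From 2 via epsilon: add 4.
From 4 via epsilon: add 0, 5, 15.
From 15 via epsilon: add 12.
No new states can be added; the closed set is {0, 1, 2, 4, 5, 7, 10, 12, 15}.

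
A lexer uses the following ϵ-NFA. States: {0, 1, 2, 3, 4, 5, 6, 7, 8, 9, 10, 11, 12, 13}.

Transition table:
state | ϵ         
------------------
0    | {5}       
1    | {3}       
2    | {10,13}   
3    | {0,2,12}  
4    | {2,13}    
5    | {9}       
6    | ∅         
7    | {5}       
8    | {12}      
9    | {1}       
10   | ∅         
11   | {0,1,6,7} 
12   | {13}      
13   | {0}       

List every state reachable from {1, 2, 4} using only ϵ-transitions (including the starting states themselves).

Start with {1, 2, 4}.
From 1 via ϵ: add 3.
From 2 via ϵ: add 10, 13.
From 3 via ϵ: add 0, 12.
From 0 via ϵ: add 5.
From 5 via ϵ: add 9.
No new states can be added; the closed set is {0, 1, 2, 3, 4, 5, 9, 10, 12, 13}.

{0, 1, 2, 3, 4, 5, 9, 10, 12, 13}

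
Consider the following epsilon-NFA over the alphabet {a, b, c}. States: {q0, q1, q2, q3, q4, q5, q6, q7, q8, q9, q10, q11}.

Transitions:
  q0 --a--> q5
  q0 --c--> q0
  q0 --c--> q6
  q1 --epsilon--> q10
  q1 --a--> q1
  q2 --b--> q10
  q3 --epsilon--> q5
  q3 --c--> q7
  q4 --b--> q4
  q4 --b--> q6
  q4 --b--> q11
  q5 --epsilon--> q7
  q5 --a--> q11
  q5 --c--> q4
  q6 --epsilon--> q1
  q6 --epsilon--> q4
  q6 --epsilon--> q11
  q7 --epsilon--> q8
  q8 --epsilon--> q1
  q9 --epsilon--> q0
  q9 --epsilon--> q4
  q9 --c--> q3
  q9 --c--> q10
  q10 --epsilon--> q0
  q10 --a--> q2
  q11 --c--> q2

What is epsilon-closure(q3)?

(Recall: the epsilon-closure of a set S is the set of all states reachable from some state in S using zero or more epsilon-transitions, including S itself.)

{q0, q1, q3, q5, q7, q8, q10}

Start with {q3}.
From q3 via epsilon: add q5.
From q5 via epsilon: add q7.
From q7 via epsilon: add q8.
From q8 via epsilon: add q1.
From q1 via epsilon: add q10.
From q10 via epsilon: add q0.
No new states can be added; the closed set is {q0, q1, q3, q5, q7, q8, q10}.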